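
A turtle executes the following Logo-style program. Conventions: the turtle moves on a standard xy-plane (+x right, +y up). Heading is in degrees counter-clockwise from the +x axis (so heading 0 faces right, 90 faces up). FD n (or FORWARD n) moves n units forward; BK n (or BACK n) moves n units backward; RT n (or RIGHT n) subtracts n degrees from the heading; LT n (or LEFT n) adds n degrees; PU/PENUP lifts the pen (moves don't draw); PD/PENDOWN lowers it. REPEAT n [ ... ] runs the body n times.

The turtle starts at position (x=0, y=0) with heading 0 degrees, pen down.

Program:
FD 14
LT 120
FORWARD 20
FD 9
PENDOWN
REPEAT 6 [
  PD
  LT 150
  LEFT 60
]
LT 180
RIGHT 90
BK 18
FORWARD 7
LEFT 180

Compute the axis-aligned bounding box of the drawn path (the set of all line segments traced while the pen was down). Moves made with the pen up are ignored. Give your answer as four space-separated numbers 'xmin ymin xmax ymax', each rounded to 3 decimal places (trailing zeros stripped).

Executing turtle program step by step:
Start: pos=(0,0), heading=0, pen down
FD 14: (0,0) -> (14,0) [heading=0, draw]
LT 120: heading 0 -> 120
FD 20: (14,0) -> (4,17.321) [heading=120, draw]
FD 9: (4,17.321) -> (-0.5,25.115) [heading=120, draw]
PD: pen down
REPEAT 6 [
  -- iteration 1/6 --
  PD: pen down
  LT 150: heading 120 -> 270
  LT 60: heading 270 -> 330
  -- iteration 2/6 --
  PD: pen down
  LT 150: heading 330 -> 120
  LT 60: heading 120 -> 180
  -- iteration 3/6 --
  PD: pen down
  LT 150: heading 180 -> 330
  LT 60: heading 330 -> 30
  -- iteration 4/6 --
  PD: pen down
  LT 150: heading 30 -> 180
  LT 60: heading 180 -> 240
  -- iteration 5/6 --
  PD: pen down
  LT 150: heading 240 -> 30
  LT 60: heading 30 -> 90
  -- iteration 6/6 --
  PD: pen down
  LT 150: heading 90 -> 240
  LT 60: heading 240 -> 300
]
LT 180: heading 300 -> 120
RT 90: heading 120 -> 30
BK 18: (-0.5,25.115) -> (-16.088,16.115) [heading=30, draw]
FD 7: (-16.088,16.115) -> (-10.026,19.615) [heading=30, draw]
LT 180: heading 30 -> 210
Final: pos=(-10.026,19.615), heading=210, 5 segment(s) drawn

Segment endpoints: x in {-16.088, -10.026, -0.5, 0, 4, 14}, y in {0, 16.115, 17.321, 19.615, 25.115}
xmin=-16.088, ymin=0, xmax=14, ymax=25.115

Answer: -16.088 0 14 25.115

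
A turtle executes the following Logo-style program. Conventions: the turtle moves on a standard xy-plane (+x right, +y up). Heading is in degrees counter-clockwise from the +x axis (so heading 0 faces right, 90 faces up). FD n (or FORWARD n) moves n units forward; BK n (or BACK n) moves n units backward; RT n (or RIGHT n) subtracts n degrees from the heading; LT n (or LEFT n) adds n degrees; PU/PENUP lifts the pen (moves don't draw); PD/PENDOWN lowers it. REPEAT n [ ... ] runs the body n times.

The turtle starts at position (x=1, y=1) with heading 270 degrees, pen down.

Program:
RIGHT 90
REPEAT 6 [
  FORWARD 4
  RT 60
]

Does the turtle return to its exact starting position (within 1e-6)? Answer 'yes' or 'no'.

Answer: yes

Derivation:
Executing turtle program step by step:
Start: pos=(1,1), heading=270, pen down
RT 90: heading 270 -> 180
REPEAT 6 [
  -- iteration 1/6 --
  FD 4: (1,1) -> (-3,1) [heading=180, draw]
  RT 60: heading 180 -> 120
  -- iteration 2/6 --
  FD 4: (-3,1) -> (-5,4.464) [heading=120, draw]
  RT 60: heading 120 -> 60
  -- iteration 3/6 --
  FD 4: (-5,4.464) -> (-3,7.928) [heading=60, draw]
  RT 60: heading 60 -> 0
  -- iteration 4/6 --
  FD 4: (-3,7.928) -> (1,7.928) [heading=0, draw]
  RT 60: heading 0 -> 300
  -- iteration 5/6 --
  FD 4: (1,7.928) -> (3,4.464) [heading=300, draw]
  RT 60: heading 300 -> 240
  -- iteration 6/6 --
  FD 4: (3,4.464) -> (1,1) [heading=240, draw]
  RT 60: heading 240 -> 180
]
Final: pos=(1,1), heading=180, 6 segment(s) drawn

Start position: (1, 1)
Final position: (1, 1)
Distance = 0; < 1e-6 -> CLOSED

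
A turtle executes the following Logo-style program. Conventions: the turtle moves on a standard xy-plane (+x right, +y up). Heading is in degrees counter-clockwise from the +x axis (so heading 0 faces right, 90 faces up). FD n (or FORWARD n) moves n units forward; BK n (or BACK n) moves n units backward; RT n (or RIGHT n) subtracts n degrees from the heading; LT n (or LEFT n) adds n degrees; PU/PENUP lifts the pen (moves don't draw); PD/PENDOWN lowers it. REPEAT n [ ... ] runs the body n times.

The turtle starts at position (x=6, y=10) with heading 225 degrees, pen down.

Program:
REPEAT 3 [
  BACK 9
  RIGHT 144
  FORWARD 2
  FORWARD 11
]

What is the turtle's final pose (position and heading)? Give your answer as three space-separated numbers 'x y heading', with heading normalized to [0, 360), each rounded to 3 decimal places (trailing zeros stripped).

Executing turtle program step by step:
Start: pos=(6,10), heading=225, pen down
REPEAT 3 [
  -- iteration 1/3 --
  BK 9: (6,10) -> (12.364,16.364) [heading=225, draw]
  RT 144: heading 225 -> 81
  FD 2: (12.364,16.364) -> (12.677,18.339) [heading=81, draw]
  FD 11: (12.677,18.339) -> (14.398,29.204) [heading=81, draw]
  -- iteration 2/3 --
  BK 9: (14.398,29.204) -> (12.99,20.315) [heading=81, draw]
  RT 144: heading 81 -> 297
  FD 2: (12.99,20.315) -> (13.898,18.533) [heading=297, draw]
  FD 11: (13.898,18.533) -> (18.892,8.732) [heading=297, draw]
  -- iteration 3/3 --
  BK 9: (18.892,8.732) -> (14.806,16.751) [heading=297, draw]
  RT 144: heading 297 -> 153
  FD 2: (14.806,16.751) -> (13.024,17.659) [heading=153, draw]
  FD 11: (13.024,17.659) -> (3.223,22.653) [heading=153, draw]
]
Final: pos=(3.223,22.653), heading=153, 9 segment(s) drawn

Answer: 3.223 22.653 153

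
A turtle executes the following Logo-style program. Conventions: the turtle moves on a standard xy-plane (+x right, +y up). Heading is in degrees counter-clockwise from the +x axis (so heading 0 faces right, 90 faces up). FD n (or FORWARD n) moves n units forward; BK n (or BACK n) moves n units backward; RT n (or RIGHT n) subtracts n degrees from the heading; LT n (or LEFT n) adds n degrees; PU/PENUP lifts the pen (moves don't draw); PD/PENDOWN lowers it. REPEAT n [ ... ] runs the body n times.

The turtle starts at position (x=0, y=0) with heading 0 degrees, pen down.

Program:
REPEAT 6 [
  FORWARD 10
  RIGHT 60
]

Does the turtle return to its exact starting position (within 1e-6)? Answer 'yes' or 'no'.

Executing turtle program step by step:
Start: pos=(0,0), heading=0, pen down
REPEAT 6 [
  -- iteration 1/6 --
  FD 10: (0,0) -> (10,0) [heading=0, draw]
  RT 60: heading 0 -> 300
  -- iteration 2/6 --
  FD 10: (10,0) -> (15,-8.66) [heading=300, draw]
  RT 60: heading 300 -> 240
  -- iteration 3/6 --
  FD 10: (15,-8.66) -> (10,-17.321) [heading=240, draw]
  RT 60: heading 240 -> 180
  -- iteration 4/6 --
  FD 10: (10,-17.321) -> (0,-17.321) [heading=180, draw]
  RT 60: heading 180 -> 120
  -- iteration 5/6 --
  FD 10: (0,-17.321) -> (-5,-8.66) [heading=120, draw]
  RT 60: heading 120 -> 60
  -- iteration 6/6 --
  FD 10: (-5,-8.66) -> (0,0) [heading=60, draw]
  RT 60: heading 60 -> 0
]
Final: pos=(0,0), heading=0, 6 segment(s) drawn

Start position: (0, 0)
Final position: (0, 0)
Distance = 0; < 1e-6 -> CLOSED

Answer: yes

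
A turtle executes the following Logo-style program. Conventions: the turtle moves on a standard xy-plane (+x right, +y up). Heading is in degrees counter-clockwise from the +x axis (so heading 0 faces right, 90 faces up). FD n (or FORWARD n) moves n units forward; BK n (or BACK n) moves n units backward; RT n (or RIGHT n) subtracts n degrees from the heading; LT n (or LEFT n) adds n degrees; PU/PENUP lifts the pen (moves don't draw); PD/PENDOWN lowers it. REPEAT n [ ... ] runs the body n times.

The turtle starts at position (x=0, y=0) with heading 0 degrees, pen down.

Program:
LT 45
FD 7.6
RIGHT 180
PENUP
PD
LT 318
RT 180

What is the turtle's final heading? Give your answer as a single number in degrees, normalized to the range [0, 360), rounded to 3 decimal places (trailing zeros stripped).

Answer: 3

Derivation:
Executing turtle program step by step:
Start: pos=(0,0), heading=0, pen down
LT 45: heading 0 -> 45
FD 7.6: (0,0) -> (5.374,5.374) [heading=45, draw]
RT 180: heading 45 -> 225
PU: pen up
PD: pen down
LT 318: heading 225 -> 183
RT 180: heading 183 -> 3
Final: pos=(5.374,5.374), heading=3, 1 segment(s) drawn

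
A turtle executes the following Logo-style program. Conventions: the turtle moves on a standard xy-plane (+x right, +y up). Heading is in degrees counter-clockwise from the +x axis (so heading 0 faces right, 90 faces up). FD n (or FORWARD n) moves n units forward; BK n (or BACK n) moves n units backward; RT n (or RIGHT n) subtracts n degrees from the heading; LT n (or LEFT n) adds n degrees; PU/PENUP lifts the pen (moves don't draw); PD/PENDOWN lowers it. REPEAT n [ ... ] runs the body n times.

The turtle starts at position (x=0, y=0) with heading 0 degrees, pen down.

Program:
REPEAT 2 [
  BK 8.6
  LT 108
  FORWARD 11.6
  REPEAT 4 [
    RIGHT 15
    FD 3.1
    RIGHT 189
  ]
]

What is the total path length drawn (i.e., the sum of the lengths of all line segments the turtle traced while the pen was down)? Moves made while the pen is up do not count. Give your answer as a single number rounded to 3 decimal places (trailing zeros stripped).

Answer: 65.2

Derivation:
Executing turtle program step by step:
Start: pos=(0,0), heading=0, pen down
REPEAT 2 [
  -- iteration 1/2 --
  BK 8.6: (0,0) -> (-8.6,0) [heading=0, draw]
  LT 108: heading 0 -> 108
  FD 11.6: (-8.6,0) -> (-12.185,11.032) [heading=108, draw]
  REPEAT 4 [
    -- iteration 1/4 --
    RT 15: heading 108 -> 93
    FD 3.1: (-12.185,11.032) -> (-12.347,14.128) [heading=93, draw]
    RT 189: heading 93 -> 264
    -- iteration 2/4 --
    RT 15: heading 264 -> 249
    FD 3.1: (-12.347,14.128) -> (-13.458,11.234) [heading=249, draw]
    RT 189: heading 249 -> 60
    -- iteration 3/4 --
    RT 15: heading 60 -> 45
    FD 3.1: (-13.458,11.234) -> (-11.266,13.426) [heading=45, draw]
    RT 189: heading 45 -> 216
    -- iteration 4/4 --
    RT 15: heading 216 -> 201
    FD 3.1: (-11.266,13.426) -> (-14.16,12.315) [heading=201, draw]
    RT 189: heading 201 -> 12
  ]
  -- iteration 2/2 --
  BK 8.6: (-14.16,12.315) -> (-22.572,10.527) [heading=12, draw]
  LT 108: heading 12 -> 120
  FD 11.6: (-22.572,10.527) -> (-28.372,20.573) [heading=120, draw]
  REPEAT 4 [
    -- iteration 1/4 --
    RT 15: heading 120 -> 105
    FD 3.1: (-28.372,20.573) -> (-29.174,23.567) [heading=105, draw]
    RT 189: heading 105 -> 276
    -- iteration 2/4 --
    RT 15: heading 276 -> 261
    FD 3.1: (-29.174,23.567) -> (-29.659,20.505) [heading=261, draw]
    RT 189: heading 261 -> 72
    -- iteration 3/4 --
    RT 15: heading 72 -> 57
    FD 3.1: (-29.659,20.505) -> (-27.971,23.105) [heading=57, draw]
    RT 189: heading 57 -> 228
    -- iteration 4/4 --
    RT 15: heading 228 -> 213
    FD 3.1: (-27.971,23.105) -> (-30.571,21.417) [heading=213, draw]
    RT 189: heading 213 -> 24
  ]
]
Final: pos=(-30.571,21.417), heading=24, 12 segment(s) drawn

Segment lengths:
  seg 1: (0,0) -> (-8.6,0), length = 8.6
  seg 2: (-8.6,0) -> (-12.185,11.032), length = 11.6
  seg 3: (-12.185,11.032) -> (-12.347,14.128), length = 3.1
  seg 4: (-12.347,14.128) -> (-13.458,11.234), length = 3.1
  seg 5: (-13.458,11.234) -> (-11.266,13.426), length = 3.1
  seg 6: (-11.266,13.426) -> (-14.16,12.315), length = 3.1
  seg 7: (-14.16,12.315) -> (-22.572,10.527), length = 8.6
  seg 8: (-22.572,10.527) -> (-28.372,20.573), length = 11.6
  seg 9: (-28.372,20.573) -> (-29.174,23.567), length = 3.1
  seg 10: (-29.174,23.567) -> (-29.659,20.505), length = 3.1
  seg 11: (-29.659,20.505) -> (-27.971,23.105), length = 3.1
  seg 12: (-27.971,23.105) -> (-30.571,21.417), length = 3.1
Total = 65.2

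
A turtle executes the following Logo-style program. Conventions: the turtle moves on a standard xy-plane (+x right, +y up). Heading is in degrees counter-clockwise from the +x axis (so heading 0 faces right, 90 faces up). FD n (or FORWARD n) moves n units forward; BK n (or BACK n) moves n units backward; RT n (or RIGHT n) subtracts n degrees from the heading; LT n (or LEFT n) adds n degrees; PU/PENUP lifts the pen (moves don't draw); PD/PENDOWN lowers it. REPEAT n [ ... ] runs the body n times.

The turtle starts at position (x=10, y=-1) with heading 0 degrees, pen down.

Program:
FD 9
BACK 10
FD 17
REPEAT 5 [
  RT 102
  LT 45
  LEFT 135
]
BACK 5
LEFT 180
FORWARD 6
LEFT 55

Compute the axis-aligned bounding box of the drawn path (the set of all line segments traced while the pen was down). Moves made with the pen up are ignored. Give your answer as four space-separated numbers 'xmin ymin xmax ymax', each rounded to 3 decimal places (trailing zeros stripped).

Answer: 9 -6.5 26 -1

Derivation:
Executing turtle program step by step:
Start: pos=(10,-1), heading=0, pen down
FD 9: (10,-1) -> (19,-1) [heading=0, draw]
BK 10: (19,-1) -> (9,-1) [heading=0, draw]
FD 17: (9,-1) -> (26,-1) [heading=0, draw]
REPEAT 5 [
  -- iteration 1/5 --
  RT 102: heading 0 -> 258
  LT 45: heading 258 -> 303
  LT 135: heading 303 -> 78
  -- iteration 2/5 --
  RT 102: heading 78 -> 336
  LT 45: heading 336 -> 21
  LT 135: heading 21 -> 156
  -- iteration 3/5 --
  RT 102: heading 156 -> 54
  LT 45: heading 54 -> 99
  LT 135: heading 99 -> 234
  -- iteration 4/5 --
  RT 102: heading 234 -> 132
  LT 45: heading 132 -> 177
  LT 135: heading 177 -> 312
  -- iteration 5/5 --
  RT 102: heading 312 -> 210
  LT 45: heading 210 -> 255
  LT 135: heading 255 -> 30
]
BK 5: (26,-1) -> (21.67,-3.5) [heading=30, draw]
LT 180: heading 30 -> 210
FD 6: (21.67,-3.5) -> (16.474,-6.5) [heading=210, draw]
LT 55: heading 210 -> 265
Final: pos=(16.474,-6.5), heading=265, 5 segment(s) drawn

Segment endpoints: x in {9, 10, 16.474, 19, 21.67, 26}, y in {-6.5, -3.5, -1}
xmin=9, ymin=-6.5, xmax=26, ymax=-1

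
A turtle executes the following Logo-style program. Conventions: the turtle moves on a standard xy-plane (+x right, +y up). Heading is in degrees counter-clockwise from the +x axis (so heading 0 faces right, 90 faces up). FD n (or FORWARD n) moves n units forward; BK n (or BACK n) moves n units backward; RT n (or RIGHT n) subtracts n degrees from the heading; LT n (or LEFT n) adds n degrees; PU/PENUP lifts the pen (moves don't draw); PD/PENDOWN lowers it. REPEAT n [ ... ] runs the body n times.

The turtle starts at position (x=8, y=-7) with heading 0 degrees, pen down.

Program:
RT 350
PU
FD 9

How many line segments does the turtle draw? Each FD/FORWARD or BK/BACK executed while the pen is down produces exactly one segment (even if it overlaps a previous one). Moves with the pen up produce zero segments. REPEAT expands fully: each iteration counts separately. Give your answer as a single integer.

Answer: 0

Derivation:
Executing turtle program step by step:
Start: pos=(8,-7), heading=0, pen down
RT 350: heading 0 -> 10
PU: pen up
FD 9: (8,-7) -> (16.863,-5.437) [heading=10, move]
Final: pos=(16.863,-5.437), heading=10, 0 segment(s) drawn
Segments drawn: 0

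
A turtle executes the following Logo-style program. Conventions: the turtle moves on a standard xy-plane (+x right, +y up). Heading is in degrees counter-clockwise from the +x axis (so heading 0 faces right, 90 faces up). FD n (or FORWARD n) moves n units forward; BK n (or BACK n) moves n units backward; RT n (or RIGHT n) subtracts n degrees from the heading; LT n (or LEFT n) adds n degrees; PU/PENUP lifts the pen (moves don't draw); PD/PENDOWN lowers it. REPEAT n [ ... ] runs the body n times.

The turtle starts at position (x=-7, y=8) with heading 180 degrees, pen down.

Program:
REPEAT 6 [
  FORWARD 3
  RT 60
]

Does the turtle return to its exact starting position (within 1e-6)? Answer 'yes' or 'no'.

Executing turtle program step by step:
Start: pos=(-7,8), heading=180, pen down
REPEAT 6 [
  -- iteration 1/6 --
  FD 3: (-7,8) -> (-10,8) [heading=180, draw]
  RT 60: heading 180 -> 120
  -- iteration 2/6 --
  FD 3: (-10,8) -> (-11.5,10.598) [heading=120, draw]
  RT 60: heading 120 -> 60
  -- iteration 3/6 --
  FD 3: (-11.5,10.598) -> (-10,13.196) [heading=60, draw]
  RT 60: heading 60 -> 0
  -- iteration 4/6 --
  FD 3: (-10,13.196) -> (-7,13.196) [heading=0, draw]
  RT 60: heading 0 -> 300
  -- iteration 5/6 --
  FD 3: (-7,13.196) -> (-5.5,10.598) [heading=300, draw]
  RT 60: heading 300 -> 240
  -- iteration 6/6 --
  FD 3: (-5.5,10.598) -> (-7,8) [heading=240, draw]
  RT 60: heading 240 -> 180
]
Final: pos=(-7,8), heading=180, 6 segment(s) drawn

Start position: (-7, 8)
Final position: (-7, 8)
Distance = 0; < 1e-6 -> CLOSED

Answer: yes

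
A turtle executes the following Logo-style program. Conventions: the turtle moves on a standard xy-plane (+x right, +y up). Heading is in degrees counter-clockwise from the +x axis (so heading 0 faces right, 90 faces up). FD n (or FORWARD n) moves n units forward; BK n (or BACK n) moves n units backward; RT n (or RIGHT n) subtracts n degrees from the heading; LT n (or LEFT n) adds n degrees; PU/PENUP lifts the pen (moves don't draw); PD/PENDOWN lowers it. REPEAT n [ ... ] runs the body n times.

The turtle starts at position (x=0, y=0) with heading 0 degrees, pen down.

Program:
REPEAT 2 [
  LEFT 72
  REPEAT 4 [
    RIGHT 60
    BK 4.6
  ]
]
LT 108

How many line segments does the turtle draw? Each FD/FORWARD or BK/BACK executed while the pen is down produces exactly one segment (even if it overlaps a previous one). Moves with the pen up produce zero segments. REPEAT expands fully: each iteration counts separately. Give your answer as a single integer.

Answer: 8

Derivation:
Executing turtle program step by step:
Start: pos=(0,0), heading=0, pen down
REPEAT 2 [
  -- iteration 1/2 --
  LT 72: heading 0 -> 72
  REPEAT 4 [
    -- iteration 1/4 --
    RT 60: heading 72 -> 12
    BK 4.6: (0,0) -> (-4.499,-0.956) [heading=12, draw]
    -- iteration 2/4 --
    RT 60: heading 12 -> 312
    BK 4.6: (-4.499,-0.956) -> (-7.577,2.462) [heading=312, draw]
    -- iteration 3/4 --
    RT 60: heading 312 -> 252
    BK 4.6: (-7.577,2.462) -> (-6.156,6.837) [heading=252, draw]
    -- iteration 4/4 --
    RT 60: heading 252 -> 192
    BK 4.6: (-6.156,6.837) -> (-1.657,7.793) [heading=192, draw]
  ]
  -- iteration 2/2 --
  LT 72: heading 192 -> 264
  REPEAT 4 [
    -- iteration 1/4 --
    RT 60: heading 264 -> 204
    BK 4.6: (-1.657,7.793) -> (2.546,9.664) [heading=204, draw]
    -- iteration 2/4 --
    RT 60: heading 204 -> 144
    BK 4.6: (2.546,9.664) -> (6.267,6.961) [heading=144, draw]
    -- iteration 3/4 --
    RT 60: heading 144 -> 84
    BK 4.6: (6.267,6.961) -> (5.786,2.386) [heading=84, draw]
    -- iteration 4/4 --
    RT 60: heading 84 -> 24
    BK 4.6: (5.786,2.386) -> (1.584,0.515) [heading=24, draw]
  ]
]
LT 108: heading 24 -> 132
Final: pos=(1.584,0.515), heading=132, 8 segment(s) drawn
Segments drawn: 8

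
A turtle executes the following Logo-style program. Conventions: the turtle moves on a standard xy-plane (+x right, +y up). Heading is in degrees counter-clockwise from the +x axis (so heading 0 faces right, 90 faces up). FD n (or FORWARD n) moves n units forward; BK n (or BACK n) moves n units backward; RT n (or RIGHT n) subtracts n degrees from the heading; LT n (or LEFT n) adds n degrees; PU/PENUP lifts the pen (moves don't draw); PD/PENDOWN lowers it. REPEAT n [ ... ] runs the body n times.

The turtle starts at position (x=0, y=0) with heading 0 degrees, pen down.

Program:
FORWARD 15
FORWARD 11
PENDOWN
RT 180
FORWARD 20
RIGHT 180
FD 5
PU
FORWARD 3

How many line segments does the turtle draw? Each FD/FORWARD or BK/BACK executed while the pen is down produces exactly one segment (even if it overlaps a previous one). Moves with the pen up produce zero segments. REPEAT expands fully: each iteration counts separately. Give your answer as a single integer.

Executing turtle program step by step:
Start: pos=(0,0), heading=0, pen down
FD 15: (0,0) -> (15,0) [heading=0, draw]
FD 11: (15,0) -> (26,0) [heading=0, draw]
PD: pen down
RT 180: heading 0 -> 180
FD 20: (26,0) -> (6,0) [heading=180, draw]
RT 180: heading 180 -> 0
FD 5: (6,0) -> (11,0) [heading=0, draw]
PU: pen up
FD 3: (11,0) -> (14,0) [heading=0, move]
Final: pos=(14,0), heading=0, 4 segment(s) drawn
Segments drawn: 4

Answer: 4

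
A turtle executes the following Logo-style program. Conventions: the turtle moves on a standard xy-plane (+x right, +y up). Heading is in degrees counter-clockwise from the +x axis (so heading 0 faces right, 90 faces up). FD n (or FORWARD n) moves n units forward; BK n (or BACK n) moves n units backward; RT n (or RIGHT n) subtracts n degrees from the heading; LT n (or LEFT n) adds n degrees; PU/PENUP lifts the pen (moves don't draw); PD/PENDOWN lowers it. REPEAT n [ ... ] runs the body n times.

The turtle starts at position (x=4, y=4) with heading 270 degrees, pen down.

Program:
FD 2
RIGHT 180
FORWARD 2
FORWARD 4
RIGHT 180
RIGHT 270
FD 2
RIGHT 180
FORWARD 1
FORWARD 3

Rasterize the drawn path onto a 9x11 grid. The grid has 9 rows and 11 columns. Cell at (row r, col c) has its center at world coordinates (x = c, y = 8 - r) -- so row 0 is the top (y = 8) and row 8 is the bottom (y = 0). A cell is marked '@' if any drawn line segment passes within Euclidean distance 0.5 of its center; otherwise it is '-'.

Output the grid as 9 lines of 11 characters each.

Answer: --@@@@@----
----@------
----@------
----@------
----@------
----@------
----@------
-----------
-----------

Derivation:
Segment 0: (4,4) -> (4,2)
Segment 1: (4,2) -> (4,4)
Segment 2: (4,4) -> (4,8)
Segment 3: (4,8) -> (6,8)
Segment 4: (6,8) -> (5,8)
Segment 5: (5,8) -> (2,8)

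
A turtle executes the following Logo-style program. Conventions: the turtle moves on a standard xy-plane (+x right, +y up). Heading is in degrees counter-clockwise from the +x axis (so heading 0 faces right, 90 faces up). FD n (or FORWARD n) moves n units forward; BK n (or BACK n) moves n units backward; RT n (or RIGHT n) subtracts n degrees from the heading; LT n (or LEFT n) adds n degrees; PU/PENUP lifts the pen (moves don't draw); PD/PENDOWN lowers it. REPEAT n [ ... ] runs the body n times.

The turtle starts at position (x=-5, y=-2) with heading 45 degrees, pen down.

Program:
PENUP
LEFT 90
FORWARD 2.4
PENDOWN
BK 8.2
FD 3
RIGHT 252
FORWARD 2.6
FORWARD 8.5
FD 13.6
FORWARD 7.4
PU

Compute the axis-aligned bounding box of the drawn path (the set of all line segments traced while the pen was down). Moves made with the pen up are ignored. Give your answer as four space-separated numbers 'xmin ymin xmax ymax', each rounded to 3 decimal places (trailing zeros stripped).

Answer: -17.593 -32.581 -0.899 -0.303

Derivation:
Executing turtle program step by step:
Start: pos=(-5,-2), heading=45, pen down
PU: pen up
LT 90: heading 45 -> 135
FD 2.4: (-5,-2) -> (-6.697,-0.303) [heading=135, move]
PD: pen down
BK 8.2: (-6.697,-0.303) -> (-0.899,-6.101) [heading=135, draw]
FD 3: (-0.899,-6.101) -> (-3.02,-3.98) [heading=135, draw]
RT 252: heading 135 -> 243
FD 2.6: (-3.02,-3.98) -> (-4.2,-6.297) [heading=243, draw]
FD 8.5: (-4.2,-6.297) -> (-8.059,-13.87) [heading=243, draw]
FD 13.6: (-8.059,-13.87) -> (-14.234,-25.988) [heading=243, draw]
FD 7.4: (-14.234,-25.988) -> (-17.593,-32.581) [heading=243, draw]
PU: pen up
Final: pos=(-17.593,-32.581), heading=243, 6 segment(s) drawn

Segment endpoints: x in {-17.593, -14.234, -8.059, -6.697, -4.2, -3.02, -0.899}, y in {-32.581, -25.988, -13.87, -6.297, -6.101, -3.98, -0.303}
xmin=-17.593, ymin=-32.581, xmax=-0.899, ymax=-0.303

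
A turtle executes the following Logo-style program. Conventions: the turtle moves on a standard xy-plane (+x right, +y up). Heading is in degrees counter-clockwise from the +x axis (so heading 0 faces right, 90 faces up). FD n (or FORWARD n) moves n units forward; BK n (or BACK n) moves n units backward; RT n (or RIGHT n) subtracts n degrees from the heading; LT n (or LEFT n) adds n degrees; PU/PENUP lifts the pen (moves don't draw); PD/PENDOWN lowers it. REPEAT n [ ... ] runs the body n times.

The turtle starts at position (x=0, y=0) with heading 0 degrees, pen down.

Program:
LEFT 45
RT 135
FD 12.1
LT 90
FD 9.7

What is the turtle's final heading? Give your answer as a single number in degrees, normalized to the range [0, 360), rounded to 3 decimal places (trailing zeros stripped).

Answer: 0

Derivation:
Executing turtle program step by step:
Start: pos=(0,0), heading=0, pen down
LT 45: heading 0 -> 45
RT 135: heading 45 -> 270
FD 12.1: (0,0) -> (0,-12.1) [heading=270, draw]
LT 90: heading 270 -> 0
FD 9.7: (0,-12.1) -> (9.7,-12.1) [heading=0, draw]
Final: pos=(9.7,-12.1), heading=0, 2 segment(s) drawn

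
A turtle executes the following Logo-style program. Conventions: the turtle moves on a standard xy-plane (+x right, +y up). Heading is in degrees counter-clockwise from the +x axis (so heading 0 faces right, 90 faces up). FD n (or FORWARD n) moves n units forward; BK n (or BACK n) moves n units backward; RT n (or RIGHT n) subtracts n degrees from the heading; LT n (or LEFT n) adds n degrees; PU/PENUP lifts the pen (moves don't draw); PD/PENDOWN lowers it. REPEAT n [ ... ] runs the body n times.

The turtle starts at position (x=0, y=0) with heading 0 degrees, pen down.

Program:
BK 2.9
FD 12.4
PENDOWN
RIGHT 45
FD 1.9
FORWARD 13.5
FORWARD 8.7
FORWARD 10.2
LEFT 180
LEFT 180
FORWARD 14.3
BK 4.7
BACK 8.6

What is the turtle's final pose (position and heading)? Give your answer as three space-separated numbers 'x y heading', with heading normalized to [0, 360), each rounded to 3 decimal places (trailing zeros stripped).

Answer: 34.461 -24.961 315

Derivation:
Executing turtle program step by step:
Start: pos=(0,0), heading=0, pen down
BK 2.9: (0,0) -> (-2.9,0) [heading=0, draw]
FD 12.4: (-2.9,0) -> (9.5,0) [heading=0, draw]
PD: pen down
RT 45: heading 0 -> 315
FD 1.9: (9.5,0) -> (10.844,-1.344) [heading=315, draw]
FD 13.5: (10.844,-1.344) -> (20.389,-10.889) [heading=315, draw]
FD 8.7: (20.389,-10.889) -> (26.541,-17.041) [heading=315, draw]
FD 10.2: (26.541,-17.041) -> (33.754,-24.254) [heading=315, draw]
LT 180: heading 315 -> 135
LT 180: heading 135 -> 315
FD 14.3: (33.754,-24.254) -> (43.865,-34.365) [heading=315, draw]
BK 4.7: (43.865,-34.365) -> (40.542,-31.042) [heading=315, draw]
BK 8.6: (40.542,-31.042) -> (34.461,-24.961) [heading=315, draw]
Final: pos=(34.461,-24.961), heading=315, 9 segment(s) drawn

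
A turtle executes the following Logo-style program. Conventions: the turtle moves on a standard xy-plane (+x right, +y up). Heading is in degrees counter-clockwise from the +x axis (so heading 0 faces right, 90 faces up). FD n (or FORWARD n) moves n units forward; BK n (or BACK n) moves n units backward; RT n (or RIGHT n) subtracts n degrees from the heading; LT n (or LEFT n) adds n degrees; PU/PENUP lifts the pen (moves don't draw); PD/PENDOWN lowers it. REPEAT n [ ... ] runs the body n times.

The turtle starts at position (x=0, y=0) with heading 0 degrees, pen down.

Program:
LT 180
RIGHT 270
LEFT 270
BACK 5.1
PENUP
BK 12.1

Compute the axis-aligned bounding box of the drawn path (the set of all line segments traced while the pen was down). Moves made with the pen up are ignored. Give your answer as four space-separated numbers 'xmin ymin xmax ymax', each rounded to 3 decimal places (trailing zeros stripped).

Answer: 0 0 5.1 0

Derivation:
Executing turtle program step by step:
Start: pos=(0,0), heading=0, pen down
LT 180: heading 0 -> 180
RT 270: heading 180 -> 270
LT 270: heading 270 -> 180
BK 5.1: (0,0) -> (5.1,0) [heading=180, draw]
PU: pen up
BK 12.1: (5.1,0) -> (17.2,0) [heading=180, move]
Final: pos=(17.2,0), heading=180, 1 segment(s) drawn

Segment endpoints: x in {0, 5.1}, y in {0, 0}
xmin=0, ymin=0, xmax=5.1, ymax=0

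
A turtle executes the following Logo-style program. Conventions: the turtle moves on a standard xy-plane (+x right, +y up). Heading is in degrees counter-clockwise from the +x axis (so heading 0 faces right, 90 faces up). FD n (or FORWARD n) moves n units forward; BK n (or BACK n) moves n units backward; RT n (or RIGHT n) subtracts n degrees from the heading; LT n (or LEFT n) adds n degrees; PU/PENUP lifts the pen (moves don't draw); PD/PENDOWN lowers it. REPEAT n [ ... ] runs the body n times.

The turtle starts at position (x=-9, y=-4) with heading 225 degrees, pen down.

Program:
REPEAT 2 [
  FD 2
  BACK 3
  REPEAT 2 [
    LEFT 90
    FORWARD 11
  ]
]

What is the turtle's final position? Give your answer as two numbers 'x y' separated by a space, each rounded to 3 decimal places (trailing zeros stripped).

Answer: -9 -4

Derivation:
Executing turtle program step by step:
Start: pos=(-9,-4), heading=225, pen down
REPEAT 2 [
  -- iteration 1/2 --
  FD 2: (-9,-4) -> (-10.414,-5.414) [heading=225, draw]
  BK 3: (-10.414,-5.414) -> (-8.293,-3.293) [heading=225, draw]
  REPEAT 2 [
    -- iteration 1/2 --
    LT 90: heading 225 -> 315
    FD 11: (-8.293,-3.293) -> (-0.515,-11.071) [heading=315, draw]
    -- iteration 2/2 --
    LT 90: heading 315 -> 45
    FD 11: (-0.515,-11.071) -> (7.263,-3.293) [heading=45, draw]
  ]
  -- iteration 2/2 --
  FD 2: (7.263,-3.293) -> (8.678,-1.879) [heading=45, draw]
  BK 3: (8.678,-1.879) -> (6.556,-4) [heading=45, draw]
  REPEAT 2 [
    -- iteration 1/2 --
    LT 90: heading 45 -> 135
    FD 11: (6.556,-4) -> (-1.222,3.778) [heading=135, draw]
    -- iteration 2/2 --
    LT 90: heading 135 -> 225
    FD 11: (-1.222,3.778) -> (-9,-4) [heading=225, draw]
  ]
]
Final: pos=(-9,-4), heading=225, 8 segment(s) drawn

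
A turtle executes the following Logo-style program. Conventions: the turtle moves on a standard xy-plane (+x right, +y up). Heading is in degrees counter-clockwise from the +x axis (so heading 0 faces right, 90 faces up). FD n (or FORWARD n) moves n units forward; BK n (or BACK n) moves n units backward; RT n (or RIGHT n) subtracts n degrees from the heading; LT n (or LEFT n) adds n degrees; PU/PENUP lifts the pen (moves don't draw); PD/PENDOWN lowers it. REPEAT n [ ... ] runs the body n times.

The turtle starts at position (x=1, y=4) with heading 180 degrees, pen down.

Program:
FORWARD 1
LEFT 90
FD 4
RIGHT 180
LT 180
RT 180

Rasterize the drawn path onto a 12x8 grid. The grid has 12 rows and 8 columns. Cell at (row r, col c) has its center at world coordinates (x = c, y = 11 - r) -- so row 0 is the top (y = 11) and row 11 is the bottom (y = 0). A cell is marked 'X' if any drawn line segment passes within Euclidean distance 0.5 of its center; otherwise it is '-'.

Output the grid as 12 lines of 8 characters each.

Segment 0: (1,4) -> (0,4)
Segment 1: (0,4) -> (-0,0)

Answer: --------
--------
--------
--------
--------
--------
--------
XX------
X-------
X-------
X-------
X-------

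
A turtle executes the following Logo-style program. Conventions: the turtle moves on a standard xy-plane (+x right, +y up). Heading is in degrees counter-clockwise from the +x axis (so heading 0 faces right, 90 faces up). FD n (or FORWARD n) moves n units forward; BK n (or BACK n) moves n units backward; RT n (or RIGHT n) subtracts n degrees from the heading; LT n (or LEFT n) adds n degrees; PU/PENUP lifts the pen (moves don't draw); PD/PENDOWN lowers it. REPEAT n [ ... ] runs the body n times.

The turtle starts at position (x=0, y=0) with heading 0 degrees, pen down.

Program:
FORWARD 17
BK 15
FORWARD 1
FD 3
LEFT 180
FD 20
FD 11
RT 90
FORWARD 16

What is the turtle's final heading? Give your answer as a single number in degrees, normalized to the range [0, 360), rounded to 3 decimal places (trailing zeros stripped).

Answer: 90

Derivation:
Executing turtle program step by step:
Start: pos=(0,0), heading=0, pen down
FD 17: (0,0) -> (17,0) [heading=0, draw]
BK 15: (17,0) -> (2,0) [heading=0, draw]
FD 1: (2,0) -> (3,0) [heading=0, draw]
FD 3: (3,0) -> (6,0) [heading=0, draw]
LT 180: heading 0 -> 180
FD 20: (6,0) -> (-14,0) [heading=180, draw]
FD 11: (-14,0) -> (-25,0) [heading=180, draw]
RT 90: heading 180 -> 90
FD 16: (-25,0) -> (-25,16) [heading=90, draw]
Final: pos=(-25,16), heading=90, 7 segment(s) drawn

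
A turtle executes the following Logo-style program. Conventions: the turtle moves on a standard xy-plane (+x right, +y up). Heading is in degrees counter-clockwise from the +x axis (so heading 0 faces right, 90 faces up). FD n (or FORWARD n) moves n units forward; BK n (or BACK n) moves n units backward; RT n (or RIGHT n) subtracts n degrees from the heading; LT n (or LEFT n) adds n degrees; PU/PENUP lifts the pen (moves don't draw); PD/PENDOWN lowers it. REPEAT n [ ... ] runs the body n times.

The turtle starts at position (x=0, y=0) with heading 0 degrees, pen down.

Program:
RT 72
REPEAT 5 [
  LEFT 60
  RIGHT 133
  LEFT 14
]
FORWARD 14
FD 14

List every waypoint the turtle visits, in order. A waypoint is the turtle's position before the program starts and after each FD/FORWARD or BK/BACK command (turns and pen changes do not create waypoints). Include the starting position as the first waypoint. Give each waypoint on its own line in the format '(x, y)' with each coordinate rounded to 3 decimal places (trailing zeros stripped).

Answer: (0, 0)
(13.896, -1.706)
(27.791, -3.412)

Derivation:
Executing turtle program step by step:
Start: pos=(0,0), heading=0, pen down
RT 72: heading 0 -> 288
REPEAT 5 [
  -- iteration 1/5 --
  LT 60: heading 288 -> 348
  RT 133: heading 348 -> 215
  LT 14: heading 215 -> 229
  -- iteration 2/5 --
  LT 60: heading 229 -> 289
  RT 133: heading 289 -> 156
  LT 14: heading 156 -> 170
  -- iteration 3/5 --
  LT 60: heading 170 -> 230
  RT 133: heading 230 -> 97
  LT 14: heading 97 -> 111
  -- iteration 4/5 --
  LT 60: heading 111 -> 171
  RT 133: heading 171 -> 38
  LT 14: heading 38 -> 52
  -- iteration 5/5 --
  LT 60: heading 52 -> 112
  RT 133: heading 112 -> 339
  LT 14: heading 339 -> 353
]
FD 14: (0,0) -> (13.896,-1.706) [heading=353, draw]
FD 14: (13.896,-1.706) -> (27.791,-3.412) [heading=353, draw]
Final: pos=(27.791,-3.412), heading=353, 2 segment(s) drawn
Waypoints (3 total):
(0, 0)
(13.896, -1.706)
(27.791, -3.412)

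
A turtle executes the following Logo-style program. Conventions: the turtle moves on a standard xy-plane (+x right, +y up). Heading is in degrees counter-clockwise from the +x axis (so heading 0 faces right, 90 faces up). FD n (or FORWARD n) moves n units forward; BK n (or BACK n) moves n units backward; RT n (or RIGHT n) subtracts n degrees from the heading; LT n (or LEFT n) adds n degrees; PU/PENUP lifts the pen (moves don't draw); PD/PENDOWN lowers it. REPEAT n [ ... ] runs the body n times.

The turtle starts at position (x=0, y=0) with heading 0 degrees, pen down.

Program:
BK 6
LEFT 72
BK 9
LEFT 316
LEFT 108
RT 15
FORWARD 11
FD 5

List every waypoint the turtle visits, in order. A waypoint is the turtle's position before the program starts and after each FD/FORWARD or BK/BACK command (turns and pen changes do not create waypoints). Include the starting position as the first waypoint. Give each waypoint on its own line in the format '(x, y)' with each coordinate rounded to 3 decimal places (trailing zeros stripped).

Answer: (0, 0)
(-6, 0)
(-8.781, -8.56)
(-14.447, 0.869)
(-17.022, 5.155)

Derivation:
Executing turtle program step by step:
Start: pos=(0,0), heading=0, pen down
BK 6: (0,0) -> (-6,0) [heading=0, draw]
LT 72: heading 0 -> 72
BK 9: (-6,0) -> (-8.781,-8.56) [heading=72, draw]
LT 316: heading 72 -> 28
LT 108: heading 28 -> 136
RT 15: heading 136 -> 121
FD 11: (-8.781,-8.56) -> (-14.447,0.869) [heading=121, draw]
FD 5: (-14.447,0.869) -> (-17.022,5.155) [heading=121, draw]
Final: pos=(-17.022,5.155), heading=121, 4 segment(s) drawn
Waypoints (5 total):
(0, 0)
(-6, 0)
(-8.781, -8.56)
(-14.447, 0.869)
(-17.022, 5.155)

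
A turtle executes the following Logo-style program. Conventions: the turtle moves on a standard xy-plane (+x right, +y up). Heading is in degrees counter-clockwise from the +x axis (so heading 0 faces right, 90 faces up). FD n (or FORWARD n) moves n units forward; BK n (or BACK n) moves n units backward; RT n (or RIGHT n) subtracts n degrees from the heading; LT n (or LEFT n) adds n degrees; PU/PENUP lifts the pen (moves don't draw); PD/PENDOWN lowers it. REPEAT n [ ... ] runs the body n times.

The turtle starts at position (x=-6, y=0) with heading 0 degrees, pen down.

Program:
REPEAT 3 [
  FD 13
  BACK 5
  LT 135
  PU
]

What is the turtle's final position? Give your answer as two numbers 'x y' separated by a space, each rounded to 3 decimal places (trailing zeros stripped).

Executing turtle program step by step:
Start: pos=(-6,0), heading=0, pen down
REPEAT 3 [
  -- iteration 1/3 --
  FD 13: (-6,0) -> (7,0) [heading=0, draw]
  BK 5: (7,0) -> (2,0) [heading=0, draw]
  LT 135: heading 0 -> 135
  PU: pen up
  -- iteration 2/3 --
  FD 13: (2,0) -> (-7.192,9.192) [heading=135, move]
  BK 5: (-7.192,9.192) -> (-3.657,5.657) [heading=135, move]
  LT 135: heading 135 -> 270
  PU: pen up
  -- iteration 3/3 --
  FD 13: (-3.657,5.657) -> (-3.657,-7.343) [heading=270, move]
  BK 5: (-3.657,-7.343) -> (-3.657,-2.343) [heading=270, move]
  LT 135: heading 270 -> 45
  PU: pen up
]
Final: pos=(-3.657,-2.343), heading=45, 2 segment(s) drawn

Answer: -3.657 -2.343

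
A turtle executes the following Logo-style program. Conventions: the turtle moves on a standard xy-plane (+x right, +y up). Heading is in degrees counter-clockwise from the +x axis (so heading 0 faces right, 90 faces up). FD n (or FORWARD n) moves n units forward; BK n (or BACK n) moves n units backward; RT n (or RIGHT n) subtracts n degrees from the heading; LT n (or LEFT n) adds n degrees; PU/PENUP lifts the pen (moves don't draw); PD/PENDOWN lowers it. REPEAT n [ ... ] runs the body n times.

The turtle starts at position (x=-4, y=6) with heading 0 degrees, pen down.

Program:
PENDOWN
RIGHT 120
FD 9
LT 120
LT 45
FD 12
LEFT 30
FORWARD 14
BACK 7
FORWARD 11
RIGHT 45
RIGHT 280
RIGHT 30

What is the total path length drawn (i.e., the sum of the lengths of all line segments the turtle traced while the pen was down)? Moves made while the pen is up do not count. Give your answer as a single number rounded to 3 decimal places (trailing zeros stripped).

Answer: 53

Derivation:
Executing turtle program step by step:
Start: pos=(-4,6), heading=0, pen down
PD: pen down
RT 120: heading 0 -> 240
FD 9: (-4,6) -> (-8.5,-1.794) [heading=240, draw]
LT 120: heading 240 -> 0
LT 45: heading 0 -> 45
FD 12: (-8.5,-1.794) -> (-0.015,6.691) [heading=45, draw]
LT 30: heading 45 -> 75
FD 14: (-0.015,6.691) -> (3.609,20.214) [heading=75, draw]
BK 7: (3.609,20.214) -> (1.797,13.453) [heading=75, draw]
FD 11: (1.797,13.453) -> (4.644,24.078) [heading=75, draw]
RT 45: heading 75 -> 30
RT 280: heading 30 -> 110
RT 30: heading 110 -> 80
Final: pos=(4.644,24.078), heading=80, 5 segment(s) drawn

Segment lengths:
  seg 1: (-4,6) -> (-8.5,-1.794), length = 9
  seg 2: (-8.5,-1.794) -> (-0.015,6.691), length = 12
  seg 3: (-0.015,6.691) -> (3.609,20.214), length = 14
  seg 4: (3.609,20.214) -> (1.797,13.453), length = 7
  seg 5: (1.797,13.453) -> (4.644,24.078), length = 11
Total = 53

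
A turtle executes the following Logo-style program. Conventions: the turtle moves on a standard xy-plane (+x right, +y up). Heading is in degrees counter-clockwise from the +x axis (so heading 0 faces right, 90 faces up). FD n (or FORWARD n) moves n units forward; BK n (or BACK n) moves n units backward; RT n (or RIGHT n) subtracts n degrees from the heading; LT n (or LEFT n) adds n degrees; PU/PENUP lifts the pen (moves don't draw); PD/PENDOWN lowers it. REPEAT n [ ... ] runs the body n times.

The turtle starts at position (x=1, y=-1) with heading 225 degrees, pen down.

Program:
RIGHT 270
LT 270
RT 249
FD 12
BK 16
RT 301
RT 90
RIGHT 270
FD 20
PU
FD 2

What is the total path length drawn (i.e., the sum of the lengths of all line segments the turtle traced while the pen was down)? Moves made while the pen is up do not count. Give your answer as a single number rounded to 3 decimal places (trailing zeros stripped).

Executing turtle program step by step:
Start: pos=(1,-1), heading=225, pen down
RT 270: heading 225 -> 315
LT 270: heading 315 -> 225
RT 249: heading 225 -> 336
FD 12: (1,-1) -> (11.963,-5.881) [heading=336, draw]
BK 16: (11.963,-5.881) -> (-2.654,0.627) [heading=336, draw]
RT 301: heading 336 -> 35
RT 90: heading 35 -> 305
RT 270: heading 305 -> 35
FD 20: (-2.654,0.627) -> (13.729,12.098) [heading=35, draw]
PU: pen up
FD 2: (13.729,12.098) -> (15.367,13.246) [heading=35, move]
Final: pos=(15.367,13.246), heading=35, 3 segment(s) drawn

Segment lengths:
  seg 1: (1,-1) -> (11.963,-5.881), length = 12
  seg 2: (11.963,-5.881) -> (-2.654,0.627), length = 16
  seg 3: (-2.654,0.627) -> (13.729,12.098), length = 20
Total = 48

Answer: 48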